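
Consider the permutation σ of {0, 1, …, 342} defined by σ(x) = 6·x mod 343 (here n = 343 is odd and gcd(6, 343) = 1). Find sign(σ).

Orbit of 106 under x↦6x: [106, 293, 43, 258, 176, 27, 162]… (length divides ord_343(6)).
The orbit structure of x ↦ 6x mod 343: 10 orbits of sizes [98, 98, 98, 14, 14, 14, 2, 2, 2, 1].
With 10 cycles on 343 points, sign = (−1)^{343−10} = -1.

-1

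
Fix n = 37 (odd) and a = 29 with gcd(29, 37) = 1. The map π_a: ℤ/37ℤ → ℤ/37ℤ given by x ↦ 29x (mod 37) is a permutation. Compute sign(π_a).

Start at x=8: 8 → 10 → 31 → 11 → 23 → 1 → 29 → … (one orbit).
π_29 has 4 disjoint cycles with lengths [12, 12, 12, 1] on {0,…,36}.
n − c = 37 − 4 = 33; sign = (−1)^33 = -1.
The Jacobi symbol (29|37) = -1 (Zolotarev) agrees.

-1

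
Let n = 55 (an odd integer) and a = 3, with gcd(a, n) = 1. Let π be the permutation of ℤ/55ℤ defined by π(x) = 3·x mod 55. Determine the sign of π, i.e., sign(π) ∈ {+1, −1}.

-1

Trace 31: π^k(31) = [31, 38, 4, 12, 36, 53, 49] for k=0..6.
The orbit structure of x ↦ 3x mod 55: 6 orbits of sizes [20, 20, 5, 5, 4, 1].
sign(π) = (−1)^{n − #cycles} = (−1)^{55−6} = (−1)^49 = -1.
Via Zolotarev, sign(π_{3}) = (3|55) = -1.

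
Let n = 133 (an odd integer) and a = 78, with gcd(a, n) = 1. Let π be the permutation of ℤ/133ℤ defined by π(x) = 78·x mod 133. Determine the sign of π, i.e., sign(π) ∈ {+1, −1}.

-1

Orbit of 92 under x↦78x: [92, 127, 64, 71, 85, 113, 36]… (length divides ord_133(78)).
14 cycles of lengths [18, 18, 18, 18, 18, 18, 18, 1, 1, 1, 1, 1, 1, 1].
Σ(ℓ_i−1) = 133−14 = 119; sign = (−1)^119 = -1.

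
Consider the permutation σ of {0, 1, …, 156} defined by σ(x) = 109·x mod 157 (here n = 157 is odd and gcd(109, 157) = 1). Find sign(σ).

Orbit of 14 under x↦109x: [14, 113, 71, 46, 147, 9, 39]… (length divides ord_157(109)).
Cycle lengths of π_109 on ℤ/157ℤ: [39, 39, 39, 39, 1]; 5 cycles in total.
5 cycles on 157: each ℓ→(−1)^(ℓ−1), product (−1)^152 = +1.
(109|157)_J = +1 (Zolotarev's lemma cross-check).

+1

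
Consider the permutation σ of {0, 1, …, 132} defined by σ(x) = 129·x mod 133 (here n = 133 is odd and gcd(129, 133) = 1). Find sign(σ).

Start at x=16: 16 → 69 → 123 → 40 → 106 → 108 → 100 → … (one orbit).
Decompose π into cycles: lengths [18, 18, 18, 18, 18, 18, 18, 6, 1] (9 cycles, including the fixed point 0).
Σ(ℓ_i−1) = 133−9 = 124; sign = (−1)^124 = +1.
(129|133)_J = +1 (Zolotarev's lemma cross-check).

+1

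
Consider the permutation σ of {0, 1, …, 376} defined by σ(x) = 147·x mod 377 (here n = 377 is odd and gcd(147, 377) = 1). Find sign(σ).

Trace 205: π^k(205) = [205, 352, 95, 16, 90, 35, 244] for k=0..6.
8 cycles of lengths [84, 84, 84, 84, 28, 6, 6, 1].
377 − 8 = 369 transpositions; sign(π) = (−1)^369 = -1.

-1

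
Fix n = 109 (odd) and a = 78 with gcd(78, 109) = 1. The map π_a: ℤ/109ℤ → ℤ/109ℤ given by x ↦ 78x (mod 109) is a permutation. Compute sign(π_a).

+1

Orbit of 35 under x↦78x: [35, 5, 63, 9, 48, 38, 21]… (length divides ord_109(78)).
Cycle type of π: 27×4 + 1; total 5 cycles.
Σ(ℓ_i−1) = 109−5 = 104; sign = (−1)^104 = +1.
Via Zolotarev, sign(π_{78}) = (78|109) = +1.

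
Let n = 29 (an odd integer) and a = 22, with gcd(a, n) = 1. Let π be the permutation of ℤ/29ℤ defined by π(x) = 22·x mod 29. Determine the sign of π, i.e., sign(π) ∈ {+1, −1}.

+1

Trace 6: π^k(6) = [6, 16, 4, 1, 22, 20, 5] for k=0..6.
3 cycles of lengths [14, 14, 1].
With 3 cycles on 29 points, sign = (−1)^{29−3} = +1.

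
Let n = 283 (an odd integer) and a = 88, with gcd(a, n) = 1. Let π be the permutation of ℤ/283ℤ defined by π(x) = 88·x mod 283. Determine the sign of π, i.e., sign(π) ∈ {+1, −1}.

Trace 38: π^k(38) = [38, 231, 235, 21, 150, 182, 168] for k=0..6.
π_88 has 2 disjoint cycles with lengths [282, 1] on {0,…,282}.
sign(π) = (−1)^{n − #cycles} = (−1)^{283−2} = (−1)^281 = -1.
Via Zolotarev, sign(π_{88}) = (88|283) = -1.

-1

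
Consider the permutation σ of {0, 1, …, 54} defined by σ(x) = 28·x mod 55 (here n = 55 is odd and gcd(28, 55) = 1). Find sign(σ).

Start at x=32: 32 → 16 → 8 → 4 → 2 → 1 → 28 → … (one orbit).
Cycle type of π: 20×2 + 10 + 4 + 1; total 5 cycles.
Σ(ℓ_i−1) = 55−5 = 50; sign = (−1)^50 = +1.

+1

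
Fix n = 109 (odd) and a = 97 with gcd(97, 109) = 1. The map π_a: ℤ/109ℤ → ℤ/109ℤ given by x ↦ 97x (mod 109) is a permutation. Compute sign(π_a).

Orbit of 22 under x↦97x: [22, 63, 7, 25, 27, 3, 73]… (length divides ord_109(97)).
The orbit structure of x ↦ 97x mod 109: 5 orbits of sizes [27, 27, 27, 27, 1].
109 − 5 = 104 transpositions; sign(π) = (−1)^104 = +1.
Via Zolotarev, sign(π_{97}) = (97|109) = +1.

+1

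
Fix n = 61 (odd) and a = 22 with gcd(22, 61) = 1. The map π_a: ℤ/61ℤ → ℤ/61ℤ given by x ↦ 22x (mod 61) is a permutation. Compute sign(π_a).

+1

Start at x=42: 42 → 9 → 15 → 25 → 1 → 22 → 57 → … (one orbit).
Cycle lengths of π_22 on ℤ/61ℤ: [15, 15, 15, 15, 1]; 5 cycles in total.
With 5 cycles on 61 points, sign = (−1)^{61−5} = +1.
(22|61)_J = +1 (Zolotarev's lemma cross-check).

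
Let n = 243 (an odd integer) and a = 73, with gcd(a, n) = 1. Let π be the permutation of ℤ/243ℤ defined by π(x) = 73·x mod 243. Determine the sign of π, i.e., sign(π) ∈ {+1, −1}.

+1

Trace 82: π^k(82) = [82, 154, 64, 55, 127, 37, 28] for k=0..6.
27 cycles of lengths [27, 27, 27, 27, 27, 27, 9, 9, 9, 9, 9, 9, 3, 3, 3, 3, 3, 3, 1, 1, 1, 1, 1, 1, 1, 1, 1].
27 cycles on 243: each ℓ→(−1)^(ℓ−1), product (−1)^216 = +1.
Via Zolotarev, sign(π_{73}) = (73|243) = +1.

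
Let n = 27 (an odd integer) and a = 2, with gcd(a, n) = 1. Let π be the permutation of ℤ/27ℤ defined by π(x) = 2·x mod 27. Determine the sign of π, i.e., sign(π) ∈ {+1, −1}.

Start at x=14: 14 → 1 → 2 → 4 → 8 → 16 → 5 → … (one orbit).
4 cycles of lengths [18, 6, 2, 1].
Σ(ℓ_i−1) = 27−4 = 23; sign = (−1)^23 = -1.
The Jacobi symbol (2|27) = -1 (Zolotarev) agrees.

-1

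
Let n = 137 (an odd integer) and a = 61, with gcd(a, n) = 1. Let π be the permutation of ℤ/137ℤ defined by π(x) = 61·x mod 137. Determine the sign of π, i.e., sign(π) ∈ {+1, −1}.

+1

Start at x=128: 128 → 136 → 76 → 115 → 28 → 64 → 68 → … (one orbit).
Cycle type of π: 68×2 + 1; total 3 cycles.
137 − 3 = 134 transpositions; sign(π) = (−1)^134 = +1.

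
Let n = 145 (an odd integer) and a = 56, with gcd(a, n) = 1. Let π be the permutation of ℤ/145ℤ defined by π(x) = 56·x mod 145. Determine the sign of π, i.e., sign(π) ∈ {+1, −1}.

-1

Orbit of 106 under x↦56x: [106, 136, 76, 51, 101, 1, 56]… (length divides ord_145(56)).
Cycle lengths of π_56 on ℤ/145ℤ: [28, 28, 28, 28, 28, 1, 1, 1, 1, 1]; 10 cycles in total.
With 10 cycles on 145 points, sign = (−1)^{145−10} = -1.
Check: (56/145) = -1 by Zolotarev.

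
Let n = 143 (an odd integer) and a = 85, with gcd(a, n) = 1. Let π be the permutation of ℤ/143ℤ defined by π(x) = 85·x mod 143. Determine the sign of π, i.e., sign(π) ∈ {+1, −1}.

Start at x=75: 75 → 83 → 48 → 76 → 25 → 123 → 16 → … (one orbit).
The orbit structure of x ↦ 85x mod 143: 5 orbits of sizes [60, 60, 12, 10, 1].
With 5 cycles on 143 points, sign = (−1)^{143−5} = +1.

+1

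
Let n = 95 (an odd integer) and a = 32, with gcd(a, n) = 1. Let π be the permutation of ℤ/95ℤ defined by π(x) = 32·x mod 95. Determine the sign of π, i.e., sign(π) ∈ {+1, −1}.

+1

Trace 8: π^k(8) = [8, 66, 22, 39, 13, 36, 12] for k=0..6.
The orbit structure of x ↦ 32x mod 95: 5 orbits of sizes [36, 36, 18, 4, 1].
5 cycles on 95: each ℓ→(−1)^(ℓ−1), product (−1)^90 = +1.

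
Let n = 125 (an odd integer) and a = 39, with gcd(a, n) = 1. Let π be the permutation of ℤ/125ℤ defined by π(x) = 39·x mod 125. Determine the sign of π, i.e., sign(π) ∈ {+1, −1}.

Trace 59: π^k(59) = [59, 51, 114, 71, 19, 116, 24] for k=0..6.
π_39 has 7 disjoint cycles with lengths [50, 50, 10, 10, 2, 2, 1] on {0,…,124}.
Σ(ℓ_i−1) = 125−7 = 118; sign = (−1)^118 = +1.
Check: (39/125) = +1 by Zolotarev.

+1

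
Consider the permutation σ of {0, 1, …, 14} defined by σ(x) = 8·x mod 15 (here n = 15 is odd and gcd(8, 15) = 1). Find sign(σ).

+1

Trace 2: π^k(2) = [2, 1, 8, 4] for k=0..3.
π_8 has 5 disjoint cycles with lengths [4, 4, 4, 2, 1] on {0,…,14}.
n − c = 15 − 5 = 10; sign = (−1)^10 = +1.
(8|15)_J = +1 (Zolotarev's lemma cross-check).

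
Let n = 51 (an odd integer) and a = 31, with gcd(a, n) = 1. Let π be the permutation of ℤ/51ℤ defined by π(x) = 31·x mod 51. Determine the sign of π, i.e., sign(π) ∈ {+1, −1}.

-1

Start at x=28: 28 → 1 → 31 → 43 → 7 → 13 → 46 → … (one orbit).
π_31 has 6 disjoint cycles with lengths [16, 16, 16, 1, 1, 1] on {0,…,50}.
sign(π) = (−1)^{n − #cycles} = (−1)^{51−6} = (−1)^45 = -1.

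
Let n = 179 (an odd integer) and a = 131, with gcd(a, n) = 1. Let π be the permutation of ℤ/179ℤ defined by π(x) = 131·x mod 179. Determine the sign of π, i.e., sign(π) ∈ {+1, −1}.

Start at x=127: 127 → 169 → 122 → 51 → 58 → 80 → 98 → … (one orbit).
The orbit structure of x ↦ 131x mod 179: 2 orbits of sizes [178, 1].
2 cycles on 179: each ℓ→(−1)^(ℓ−1), product (−1)^177 = -1.
The Jacobi symbol (131|179) = -1 (Zolotarev) agrees.

-1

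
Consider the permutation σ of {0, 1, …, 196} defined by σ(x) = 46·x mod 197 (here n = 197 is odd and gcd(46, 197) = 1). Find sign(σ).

-1

Trace 145: π^k(145) = [145, 169, 91, 49, 87, 62, 94] for k=0..6.
Cycle type of π: 196 + 1; total 2 cycles.
Σ(ℓ_i−1) = 197−2 = 195; sign = (−1)^195 = -1.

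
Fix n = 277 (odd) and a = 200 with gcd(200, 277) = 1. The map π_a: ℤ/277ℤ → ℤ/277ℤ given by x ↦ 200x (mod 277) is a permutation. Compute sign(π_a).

Trace 103: π^k(103) = [103, 102, 179, 67, 104, 25, 14] for k=0..6.
π_200 has 2 disjoint cycles with lengths [276, 1] on {0,…,276}.
With 2 cycles on 277 points, sign = (−1)^{277−2} = -1.
Check: (200/277) = -1 by Zolotarev.

-1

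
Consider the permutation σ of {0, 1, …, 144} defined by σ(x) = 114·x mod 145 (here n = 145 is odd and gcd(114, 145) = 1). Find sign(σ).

Start at x=14: 14 → 1 → 114 → 91 → 79 → 16 → 84 → … (one orbit).
Cycle type of π: 28×5 + 2×2 + 1; total 8 cycles.
sign(π) = (−1)^{n − #cycles} = (−1)^{145−8} = (−1)^137 = -1.

-1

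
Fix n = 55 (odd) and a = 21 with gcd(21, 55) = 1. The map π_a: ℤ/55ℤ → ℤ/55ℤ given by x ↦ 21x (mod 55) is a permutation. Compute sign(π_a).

-1

Start at x=21: 21 → 1 → 21 (one orbit).
Cycle type of π: 2×25 + 1×5; total 30 cycles.
n − c = 55 − 30 = 25; sign = (−1)^25 = -1.
Zolotarev: (21|55) = -1, matching the cycle-count sign.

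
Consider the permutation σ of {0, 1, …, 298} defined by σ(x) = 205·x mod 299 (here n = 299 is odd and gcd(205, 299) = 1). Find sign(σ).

-1

Trace 133: π^k(133) = [133, 56, 118, 270, 35, 298, 94] for k=0..6.
8 cycles of lengths [66, 66, 66, 66, 22, 6, 6, 1].
8 cycles on 299: each ℓ→(−1)^(ℓ−1), product (−1)^291 = -1.
The Jacobi symbol (205|299) = -1 (Zolotarev) agrees.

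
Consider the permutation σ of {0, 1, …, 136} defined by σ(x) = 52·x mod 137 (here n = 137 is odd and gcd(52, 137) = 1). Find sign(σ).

Orbit of 47 under x↦52x: [47, 115, 89, 107, 84, 121, 127]… (length divides ord_137(52)).
Cycle type of π: 136 + 1; total 2 cycles.
Σ(ℓ_i−1) = 137−2 = 135; sign = (−1)^135 = -1.
(52|137)_J = -1 (Zolotarev's lemma cross-check).

-1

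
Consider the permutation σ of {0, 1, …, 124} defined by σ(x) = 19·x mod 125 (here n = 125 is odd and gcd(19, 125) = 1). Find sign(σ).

Orbit of 46 under x↦19x: [46, 124, 106, 14, 16, 54, 26]… (length divides ord_125(19)).
Cycle type of π: 50×2 + 10×2 + 2×2 + 1; total 7 cycles.
Σ(ℓ_i−1) = 125−7 = 118; sign = (−1)^118 = +1.

+1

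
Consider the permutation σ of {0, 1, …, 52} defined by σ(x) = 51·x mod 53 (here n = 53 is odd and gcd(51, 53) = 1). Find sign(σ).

Orbit of 7 under x↦51x: [7, 39, 28, 50, 6, 41, 24]… (length divides ord_53(51)).
2 cycles of lengths [52, 1].
With 2 cycles on 53 points, sign = (−1)^{53−2} = -1.
The Jacobi symbol (51|53) = -1 (Zolotarev) agrees.

-1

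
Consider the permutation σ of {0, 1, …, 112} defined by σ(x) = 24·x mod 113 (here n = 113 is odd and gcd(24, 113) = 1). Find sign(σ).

-1

Orbit of 98 under x↦24x: [98, 92, 61, 108, 106, 58, 36]… (length divides ord_113(24)).
Cycle type of π: 112 + 1; total 2 cycles.
Σ(ℓ_i−1) = 113−2 = 111; sign = (−1)^111 = -1.
Zolotarev: (24|113) = -1, matching the cycle-count sign.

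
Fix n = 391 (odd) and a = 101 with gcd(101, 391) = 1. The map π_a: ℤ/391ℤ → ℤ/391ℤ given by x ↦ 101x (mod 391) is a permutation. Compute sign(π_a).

+1

Trace 288: π^k(288) = [288, 154, 305, 307, 118, 188, 220] for k=0..6.
Cycle type of π: 22×16 + 11×2 + 2×8 + 1; total 27 cycles.
n − c = 391 − 27 = 364; sign = (−1)^364 = +1.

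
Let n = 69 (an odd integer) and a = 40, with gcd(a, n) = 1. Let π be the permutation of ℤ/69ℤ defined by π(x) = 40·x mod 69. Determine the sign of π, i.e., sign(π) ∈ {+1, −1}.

-1

Start at x=7: 7 → 4 → 22 → 52 → 10 → 55 → 61 → … (one orbit).
Cycle lengths of π_40 on ℤ/69ℤ: [22, 22, 22, 1, 1, 1]; 6 cycles in total.
Σ(ℓ_i−1) = 69−6 = 63; sign = (−1)^63 = -1.
(40|69)_J = -1 (Zolotarev's lemma cross-check).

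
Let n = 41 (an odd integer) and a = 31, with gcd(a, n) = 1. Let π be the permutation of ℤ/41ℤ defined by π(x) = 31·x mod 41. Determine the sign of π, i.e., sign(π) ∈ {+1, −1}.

+1

Trace 37: π^k(37) = [37, 40, 10, 23, 16, 4, 1] for k=0..6.
The orbit structure of x ↦ 31x mod 41: 5 orbits of sizes [10, 10, 10, 10, 1].
n − c = 41 − 5 = 36; sign = (−1)^36 = +1.
The Jacobi symbol (31|41) = +1 (Zolotarev) agrees.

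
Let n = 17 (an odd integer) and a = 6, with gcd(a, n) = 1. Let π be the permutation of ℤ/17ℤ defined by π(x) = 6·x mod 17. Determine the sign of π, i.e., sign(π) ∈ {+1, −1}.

-1

Trace 6: π^k(6) = [6, 2, 12, 4, 7, 8, 14] for k=0..6.
Cycle type of π: 16 + 1; total 2 cycles.
With 2 cycles on 17 points, sign = (−1)^{17−2} = -1.
Via Zolotarev, sign(π_{6}) = (6|17) = -1.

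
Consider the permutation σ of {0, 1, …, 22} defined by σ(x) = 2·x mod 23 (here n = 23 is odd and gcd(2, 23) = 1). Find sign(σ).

Start at x=13: 13 → 3 → 6 → 12 → 1 → 2 → 4 → … (one orbit).
The orbit structure of x ↦ 2x mod 23: 3 orbits of sizes [11, 11, 1].
With 3 cycles on 23 points, sign = (−1)^{23−3} = +1.

+1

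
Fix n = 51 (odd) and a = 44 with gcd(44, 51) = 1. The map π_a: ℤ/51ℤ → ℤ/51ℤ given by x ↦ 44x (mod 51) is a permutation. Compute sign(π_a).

Orbit of 13 under x↦44x: [13, 11, 25, 29, 1, 44, 49]… (length divides ord_51(44)).
5 cycles of lengths [16, 16, 16, 2, 1].
Σ(ℓ_i−1) = 51−5 = 46; sign = (−1)^46 = +1.
Check: (44/51) = +1 by Zolotarev.

+1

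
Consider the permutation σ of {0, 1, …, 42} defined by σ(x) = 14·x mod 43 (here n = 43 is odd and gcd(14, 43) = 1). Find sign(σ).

+1

Orbit of 13 under x↦14x: [13, 10, 11, 25, 6, 41, 15]… (length divides ord_43(14)).
Cycle type of π: 21×2 + 1; total 3 cycles.
43 − 3 = 40 transpositions; sign(π) = (−1)^40 = +1.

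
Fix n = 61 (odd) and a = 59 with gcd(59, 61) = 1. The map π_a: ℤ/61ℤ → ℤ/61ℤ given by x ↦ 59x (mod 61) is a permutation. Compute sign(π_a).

Orbit of 28 under x↦59x: [28, 5, 51, 20, 21, 19, 23]… (length divides ord_61(59)).
Cycle lengths of π_59 on ℤ/61ℤ: [60, 1]; 2 cycles in total.
n − c = 61 − 2 = 59; sign = (−1)^59 = -1.
The Jacobi symbol (59|61) = -1 (Zolotarev) agrees.

-1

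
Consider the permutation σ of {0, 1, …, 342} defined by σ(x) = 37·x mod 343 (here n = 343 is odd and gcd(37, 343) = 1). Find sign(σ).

+1

Orbit of 23 under x↦37x: [23, 165, 274, 191, 207, 113, 65]… (length divides ord_343(37)).
The orbit structure of x ↦ 37x mod 343: 7 orbits of sizes [147, 147, 21, 21, 3, 3, 1].
n − c = 343 − 7 = 336; sign = (−1)^336 = +1.
Check: (37/343) = +1 by Zolotarev.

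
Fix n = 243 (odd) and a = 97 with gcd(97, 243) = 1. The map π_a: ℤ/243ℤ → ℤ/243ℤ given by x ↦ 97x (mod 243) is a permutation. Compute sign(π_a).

Orbit of 220 under x↦97x: [220, 199, 106, 76, 82, 178, 13]… (length divides ord_243(97)).
Decompose π into cycles: lengths [81, 81, 27, 27, 9, 9, 3, 3, 1, 1, 1] (11 cycles, including the fixed point 0).
n − c = 243 − 11 = 232; sign = (−1)^232 = +1.

+1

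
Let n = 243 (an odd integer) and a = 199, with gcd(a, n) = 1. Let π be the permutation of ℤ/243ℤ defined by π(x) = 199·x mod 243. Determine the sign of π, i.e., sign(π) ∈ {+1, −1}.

+1

Trace 199: π^k(199) = [199, 235, 109, 64, 100, 217, 172] for k=0..6.
Decompose π into cycles: lengths [27, 27, 27, 27, 27, 27, 9, 9, 9, 9, 9, 9, 3, 3, 3, 3, 3, 3, 1, 1, 1, 1, 1, 1, 1, 1, 1] (27 cycles, including the fixed point 0).
243 − 27 = 216 transpositions; sign(π) = (−1)^216 = +1.
Via Zolotarev, sign(π_{199}) = (199|243) = +1.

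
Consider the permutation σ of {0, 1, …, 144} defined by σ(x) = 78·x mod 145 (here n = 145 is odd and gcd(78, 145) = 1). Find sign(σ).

-1

Trace 82: π^k(82) = [82, 16, 88, 49, 52, 141, 123] for k=0..6.
Decompose π into cycles: lengths [28, 28, 28, 28, 7, 7, 7, 7, 4, 1] (10 cycles, including the fixed point 0).
With 10 cycles on 145 points, sign = (−1)^{145−10} = -1.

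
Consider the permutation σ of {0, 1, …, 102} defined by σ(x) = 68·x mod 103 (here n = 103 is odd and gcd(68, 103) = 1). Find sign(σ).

Start at x=52: 52 → 34 → 46 → 38 → 9 → 97 → 4 → … (one orbit).
The orbit structure of x ↦ 68x mod 103: 3 orbits of sizes [51, 51, 1].
3 cycles on 103: each ℓ→(−1)^(ℓ−1), product (−1)^100 = +1.
(68|103)_J = +1 (Zolotarev's lemma cross-check).

+1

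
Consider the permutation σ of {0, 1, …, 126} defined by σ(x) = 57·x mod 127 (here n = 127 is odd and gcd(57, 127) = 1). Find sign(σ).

Start at x=47: 47 → 12 → 49 → 126 → 70 → 53 → 100 → … (one orbit).
The orbit structure of x ↦ 57x mod 127: 2 orbits of sizes [126, 1].
2 cycles on 127: each ℓ→(−1)^(ℓ−1), product (−1)^125 = -1.
Check: (57/127) = -1 by Zolotarev.

-1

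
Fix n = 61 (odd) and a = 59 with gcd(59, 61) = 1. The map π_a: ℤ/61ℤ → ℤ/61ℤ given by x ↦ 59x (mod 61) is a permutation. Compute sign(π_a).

-1

Orbit of 3 under x↦59x: [3, 55, 12, 37, 48, 26, 9]… (length divides ord_61(59)).
The orbit structure of x ↦ 59x mod 61: 2 orbits of sizes [60, 1].
n − c = 61 − 2 = 59; sign = (−1)^59 = -1.
Check: (59/61) = -1 by Zolotarev.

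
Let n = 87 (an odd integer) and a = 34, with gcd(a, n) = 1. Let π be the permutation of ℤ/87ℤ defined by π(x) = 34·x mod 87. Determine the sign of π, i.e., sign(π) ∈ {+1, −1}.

Trace 1: π^k(1) = [1, 34, 25, 67, 16, 22, 52] for k=0..6.
Decompose π into cycles: lengths [14, 14, 14, 14, 14, 14, 1, 1, 1] (9 cycles, including the fixed point 0).
With 9 cycles on 87 points, sign = (−1)^{87−9} = +1.
Via Zolotarev, sign(π_{34}) = (34|87) = +1.

+1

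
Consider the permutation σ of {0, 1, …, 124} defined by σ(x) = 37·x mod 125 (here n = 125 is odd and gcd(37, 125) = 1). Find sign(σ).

-1

Start at x=27: 27 → 124 → 88 → 6 → 97 → 89 → 43 → … (one orbit).
Cycle lengths of π_37 on ℤ/125ℤ: [100, 20, 4, 1]; 4 cycles in total.
n − c = 125 − 4 = 121; sign = (−1)^121 = -1.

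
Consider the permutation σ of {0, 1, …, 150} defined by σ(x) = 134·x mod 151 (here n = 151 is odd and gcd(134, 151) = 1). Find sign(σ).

-1

Orbit of 39 under x↦134x: [39, 92, 97, 12, 98, 146, 85]… (length divides ord_151(134)).
The orbit structure of x ↦ 134x mod 151: 2 orbits of sizes [150, 1].
n − c = 151 − 2 = 149; sign = (−1)^149 = -1.
Zolotarev: (134|151) = -1, matching the cycle-count sign.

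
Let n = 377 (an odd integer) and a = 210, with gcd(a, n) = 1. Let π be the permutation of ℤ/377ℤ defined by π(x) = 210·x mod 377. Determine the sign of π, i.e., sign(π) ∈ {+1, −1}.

-1

Orbit of 88 under x↦210x: [88, 7, 339, 314, 342, 190, 315]… (length divides ord_377(210)).
π_210 has 10 disjoint cycles with lengths [84, 84, 84, 84, 12, 7, 7, 7, 7, 1] on {0,…,376}.
With 10 cycles on 377 points, sign = (−1)^{377−10} = -1.
Check: (210/377) = -1 by Zolotarev.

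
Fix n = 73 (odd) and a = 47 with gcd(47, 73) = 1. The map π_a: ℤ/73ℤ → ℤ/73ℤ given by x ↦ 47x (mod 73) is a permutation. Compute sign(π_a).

-1

Start at x=47: 47 → 19 → 17 → 69 → 31 → 70 → 5 → … (one orbit).
2 cycles of lengths [72, 1].
With 2 cycles on 73 points, sign = (−1)^{73−2} = -1.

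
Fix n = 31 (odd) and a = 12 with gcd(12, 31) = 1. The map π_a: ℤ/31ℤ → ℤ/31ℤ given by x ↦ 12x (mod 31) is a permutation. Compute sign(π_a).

-1

Trace 6: π^k(6) = [6, 10, 27, 14, 13, 1, 12] for k=0..6.
2 cycles of lengths [30, 1].
With 2 cycles on 31 points, sign = (−1)^{31−2} = -1.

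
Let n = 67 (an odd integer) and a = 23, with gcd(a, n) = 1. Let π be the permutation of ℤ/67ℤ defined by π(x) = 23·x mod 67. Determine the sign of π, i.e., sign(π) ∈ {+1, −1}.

+1

Start at x=21: 21 → 14 → 54 → 36 → 24 → 16 → 33 → … (one orbit).
Cycle lengths of π_23 on ℤ/67ℤ: [33, 33, 1]; 3 cycles in total.
67 − 3 = 64 transpositions; sign(π) = (−1)^64 = +1.
(23|67)_J = +1 (Zolotarev's lemma cross-check).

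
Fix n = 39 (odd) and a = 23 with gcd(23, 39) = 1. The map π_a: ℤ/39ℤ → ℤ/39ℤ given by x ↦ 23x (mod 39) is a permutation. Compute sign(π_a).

Trace 1: π^k(1) = [1, 23, 22, 38, 16, 17] for k=0..5.
π_23 has 8 disjoint cycles with lengths [6, 6, 6, 6, 6, 6, 2, 1] on {0,…,38}.
With 8 cycles on 39 points, sign = (−1)^{39−8} = -1.
The Jacobi symbol (23|39) = -1 (Zolotarev) agrees.

-1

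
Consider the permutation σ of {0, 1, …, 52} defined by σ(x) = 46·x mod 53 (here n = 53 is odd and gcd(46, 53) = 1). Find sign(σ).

+1

Trace 36: π^k(36) = [36, 13, 15, 1, 46, 49, 28] for k=0..6.
Cycle type of π: 13×4 + 1; total 5 cycles.
sign(π) = (−1)^{n − #cycles} = (−1)^{53−5} = (−1)^48 = +1.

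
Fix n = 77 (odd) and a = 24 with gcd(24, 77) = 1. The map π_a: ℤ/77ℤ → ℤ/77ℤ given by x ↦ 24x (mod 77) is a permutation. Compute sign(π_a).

+1

Trace 19: π^k(19) = [19, 71, 10, 9, 62, 25, 61] for k=0..6.
Cycle type of π: 30×2 + 10 + 6 + 1; total 5 cycles.
sign(π) = (−1)^{n − #cycles} = (−1)^{77−5} = (−1)^72 = +1.
Via Zolotarev, sign(π_{24}) = (24|77) = +1.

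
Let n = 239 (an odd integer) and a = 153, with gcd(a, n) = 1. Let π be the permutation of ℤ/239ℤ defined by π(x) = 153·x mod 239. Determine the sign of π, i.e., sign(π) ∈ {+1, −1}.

+1

Start at x=88: 88 → 80 → 51 → 155 → 54 → 136 → 15 → … (one orbit).
The orbit structure of x ↦ 153x mod 239: 3 orbits of sizes [119, 119, 1].
With 3 cycles on 239 points, sign = (−1)^{239−3} = +1.
Zolotarev: (153|239) = +1, matching the cycle-count sign.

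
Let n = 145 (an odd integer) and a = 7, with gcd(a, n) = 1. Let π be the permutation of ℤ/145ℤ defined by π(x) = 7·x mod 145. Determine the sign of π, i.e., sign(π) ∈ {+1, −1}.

-1

Orbit of 94 under x↦7x: [94, 78, 111, 52, 74, 83, 1]… (length divides ord_145(7)).
π_7 has 10 disjoint cycles with lengths [28, 28, 28, 28, 7, 7, 7, 7, 4, 1] on {0,…,144}.
10 cycles on 145: each ℓ→(−1)^(ℓ−1), product (−1)^135 = -1.
The Jacobi symbol (7|145) = -1 (Zolotarev) agrees.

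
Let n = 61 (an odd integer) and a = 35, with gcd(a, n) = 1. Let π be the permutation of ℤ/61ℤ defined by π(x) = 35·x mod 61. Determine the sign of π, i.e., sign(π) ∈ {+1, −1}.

Orbit of 26 under x↦35x: [26, 56, 8, 36, 40, 58, 17]… (length divides ord_61(35)).
π_35 has 2 disjoint cycles with lengths [60, 1] on {0,…,60}.
With 2 cycles on 61 points, sign = (−1)^{61−2} = -1.

-1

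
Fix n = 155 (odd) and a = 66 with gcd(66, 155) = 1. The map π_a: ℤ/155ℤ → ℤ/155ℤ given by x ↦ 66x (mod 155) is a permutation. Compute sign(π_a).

Start at x=16: 16 → 126 → 101 → 1 → 66 → 16 (one orbit).
The orbit structure of x ↦ 66x mod 155: 35 orbits of sizes [5, 5, 5, 5, 5, 5, 5, 5, 5, 5, 5, 5, 5, 5, 5, 5, 5, 5, 5, 5, 5, 5, 5, 5, 5, 5, 5, 5, 5, 5, 1, 1, 1, 1, 1].
35 cycles on 155: each ℓ→(−1)^(ℓ−1), product (−1)^120 = +1.
(66|155)_J = +1 (Zolotarev's lemma cross-check).

+1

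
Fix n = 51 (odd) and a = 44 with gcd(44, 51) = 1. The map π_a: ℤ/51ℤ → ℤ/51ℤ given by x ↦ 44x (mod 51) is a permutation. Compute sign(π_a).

Trace 41: π^k(41) = [41, 19, 20, 13, 11, 25, 29] for k=0..6.
Cycle lengths of π_44 on ℤ/51ℤ: [16, 16, 16, 2, 1]; 5 cycles in total.
n − c = 51 − 5 = 46; sign = (−1)^46 = +1.
Zolotarev: (44|51) = +1, matching the cycle-count sign.

+1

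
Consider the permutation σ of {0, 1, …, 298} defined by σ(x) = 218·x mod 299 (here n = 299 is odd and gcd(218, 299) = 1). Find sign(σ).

Orbit of 146 under x↦218x: [146, 134, 209, 114, 35, 155, 3]… (length divides ord_299(218)).
The orbit structure of x ↦ 218x mod 299: 8 orbits of sizes [66, 66, 66, 66, 22, 6, 6, 1].
n − c = 299 − 8 = 291; sign = (−1)^291 = -1.
(218|299)_J = -1 (Zolotarev's lemma cross-check).

-1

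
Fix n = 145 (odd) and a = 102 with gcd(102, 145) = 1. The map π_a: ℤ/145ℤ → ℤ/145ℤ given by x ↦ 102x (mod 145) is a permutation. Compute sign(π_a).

+1

Trace 9: π^k(9) = [9, 48, 111, 12, 64, 3, 16] for k=0..6.
Cycle lengths of π_102 on ℤ/145ℤ: [28, 28, 28, 28, 28, 4, 1]; 7 cycles in total.
Σ(ℓ_i−1) = 145−7 = 138; sign = (−1)^138 = +1.
Check: (102/145) = +1 by Zolotarev.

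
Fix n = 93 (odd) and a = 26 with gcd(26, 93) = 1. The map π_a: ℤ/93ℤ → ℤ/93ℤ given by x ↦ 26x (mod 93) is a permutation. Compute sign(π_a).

+1

Start at x=1: 1 → 26 → 25 → 92 → 67 → 68 → 1 (one orbit).
Cycle lengths of π_26 on ℤ/93ℤ: [6, 6, 6, 6, 6, 6, 6, 6, 6, 6, 6, 6, 6, 6, 6, 2, 1]; 17 cycles in total.
n − c = 93 − 17 = 76; sign = (−1)^76 = +1.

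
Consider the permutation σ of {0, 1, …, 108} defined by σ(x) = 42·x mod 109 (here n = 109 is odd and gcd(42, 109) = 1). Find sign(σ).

Trace 94: π^k(94) = [94, 24, 27, 44, 104, 8, 9] for k=0..6.
Decompose π into cycles: lengths [108, 1] (2 cycles, including the fixed point 0).
2 cycles on 109: each ℓ→(−1)^(ℓ−1), product (−1)^107 = -1.
The Jacobi symbol (42|109) = -1 (Zolotarev) agrees.

-1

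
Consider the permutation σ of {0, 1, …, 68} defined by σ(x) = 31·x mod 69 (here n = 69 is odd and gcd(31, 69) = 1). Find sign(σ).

+1

Orbit of 13 under x↦31x: [13, 58, 4, 55, 49, 1, 31]… (length divides ord_69(31)).
Decompose π into cycles: lengths [11, 11, 11, 11, 11, 11, 1, 1, 1] (9 cycles, including the fixed point 0).
With 9 cycles on 69 points, sign = (−1)^{69−9} = +1.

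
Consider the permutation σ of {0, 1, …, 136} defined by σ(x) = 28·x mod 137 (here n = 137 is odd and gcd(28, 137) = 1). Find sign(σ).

+1

Start at x=133: 133 → 25 → 15 → 9 → 115 → 69 → 14 → … (one orbit).
Cycle type of π: 68×2 + 1; total 3 cycles.
sign(π) = (−1)^{n − #cycles} = (−1)^{137−3} = (−1)^134 = +1.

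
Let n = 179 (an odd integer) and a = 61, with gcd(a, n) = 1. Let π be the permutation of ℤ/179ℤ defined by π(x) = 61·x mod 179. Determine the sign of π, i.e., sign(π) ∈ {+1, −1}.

+1

Trace 116: π^k(116) = [116, 95, 67, 149, 139, 66, 88] for k=0..6.
π_61 has 3 disjoint cycles with lengths [89, 89, 1] on {0,…,178}.
sign(π) = (−1)^{n − #cycles} = (−1)^{179−3} = (−1)^176 = +1.
(61|179)_J = +1 (Zolotarev's lemma cross-check).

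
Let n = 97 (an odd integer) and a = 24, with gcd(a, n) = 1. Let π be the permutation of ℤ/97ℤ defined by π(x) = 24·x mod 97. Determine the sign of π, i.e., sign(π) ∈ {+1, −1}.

Start at x=16: 16 → 93 → 1 → 24 → 91 → 50 → 36 → … (one orbit).
Decompose π into cycles: lengths [24, 24, 24, 24, 1] (5 cycles, including the fixed point 0).
Σ(ℓ_i−1) = 97−5 = 92; sign = (−1)^92 = +1.
(24|97)_J = +1 (Zolotarev's lemma cross-check).

+1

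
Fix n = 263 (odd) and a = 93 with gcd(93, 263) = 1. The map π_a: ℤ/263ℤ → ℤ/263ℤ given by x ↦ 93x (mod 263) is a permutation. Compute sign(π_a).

Trace 75: π^k(75) = [75, 137, 117, 98, 172, 216, 100] for k=0..6.
3 cycles of lengths [131, 131, 1].
n − c = 263 − 3 = 260; sign = (−1)^260 = +1.
The Jacobi symbol (93|263) = +1 (Zolotarev) agrees.

+1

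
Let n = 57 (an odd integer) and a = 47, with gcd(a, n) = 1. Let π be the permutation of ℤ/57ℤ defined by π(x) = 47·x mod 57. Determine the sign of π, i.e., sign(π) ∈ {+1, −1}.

-1

Start at x=11: 11 → 4 → 17 → 1 → 47 → 43 → 26 → … (one orbit).
The orbit structure of x ↦ 47x mod 57: 6 orbits of sizes [18, 18, 9, 9, 2, 1].
n − c = 57 − 6 = 51; sign = (−1)^51 = -1.
Check: (47/57) = -1 by Zolotarev.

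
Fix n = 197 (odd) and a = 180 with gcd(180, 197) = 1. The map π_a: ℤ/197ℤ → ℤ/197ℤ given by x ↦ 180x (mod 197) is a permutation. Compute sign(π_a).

-1

Orbit of 183 under x↦180x: [183, 41, 91, 29, 98, 107, 151]… (length divides ord_197(180)).
π_180 has 2 disjoint cycles with lengths [196, 1] on {0,…,196}.
Σ(ℓ_i−1) = 197−2 = 195; sign = (−1)^195 = -1.
Zolotarev: (180|197) = -1, matching the cycle-count sign.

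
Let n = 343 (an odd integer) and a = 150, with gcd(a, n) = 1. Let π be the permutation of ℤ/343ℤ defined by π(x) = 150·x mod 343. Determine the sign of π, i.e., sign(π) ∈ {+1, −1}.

-1

Orbit of 72 under x↦150x: [72, 167, 11, 278, 197, 52, 254]… (length divides ord_343(150)).
Decompose π into cycles: lengths [294, 42, 6, 1] (4 cycles, including the fixed point 0).
4 cycles on 343: each ℓ→(−1)^(ℓ−1), product (−1)^339 = -1.
(150|343)_J = -1 (Zolotarev's lemma cross-check).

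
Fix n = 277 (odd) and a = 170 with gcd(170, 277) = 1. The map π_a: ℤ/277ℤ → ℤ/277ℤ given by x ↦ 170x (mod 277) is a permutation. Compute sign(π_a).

Trace 269: π^k(269) = [269, 25, 95, 84, 153, 249, 226] for k=0..6.
Cycle lengths of π_170 on ℤ/277ℤ: [276, 1]; 2 cycles in total.
sign(π) = (−1)^{n − #cycles} = (−1)^{277−2} = (−1)^275 = -1.
Zolotarev: (170|277) = -1, matching the cycle-count sign.

-1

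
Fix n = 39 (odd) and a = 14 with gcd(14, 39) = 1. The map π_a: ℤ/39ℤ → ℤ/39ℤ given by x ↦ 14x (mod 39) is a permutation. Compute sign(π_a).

Trace 14: π^k(14) = [14, 1] for k=0..1.
Decompose π into cycles: lengths [2, 2, 2, 2, 2, 2, 2, 2, 2, 2, 2, 2, 2, 1, 1, 1, 1, 1, 1, 1, 1, 1, 1, 1, 1, 1] (26 cycles, including the fixed point 0).
Σ(ℓ_i−1) = 39−26 = 13; sign = (−1)^13 = -1.
Check: (14/39) = -1 by Zolotarev.

-1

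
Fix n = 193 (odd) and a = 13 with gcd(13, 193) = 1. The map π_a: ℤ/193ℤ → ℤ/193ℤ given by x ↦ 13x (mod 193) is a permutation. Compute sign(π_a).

-1

Orbit of 81 under x↦13x: [81, 88, 179, 11, 143, 122, 42]… (length divides ord_193(13)).
Cycle lengths of π_13 on ℤ/193ℤ: [64, 64, 64, 1]; 4 cycles in total.
Σ(ℓ_i−1) = 193−4 = 189; sign = (−1)^189 = -1.
(13|193)_J = -1 (Zolotarev's lemma cross-check).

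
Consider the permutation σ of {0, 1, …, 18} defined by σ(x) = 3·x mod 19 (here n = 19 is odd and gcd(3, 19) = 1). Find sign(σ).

Orbit of 4 under x↦3x: [4, 12, 17, 13, 1, 3, 9]… (length divides ord_19(3)).
Decompose π into cycles: lengths [18, 1] (2 cycles, including the fixed point 0).
n − c = 19 − 2 = 17; sign = (−1)^17 = -1.
The Jacobi symbol (3|19) = -1 (Zolotarev) agrees.

-1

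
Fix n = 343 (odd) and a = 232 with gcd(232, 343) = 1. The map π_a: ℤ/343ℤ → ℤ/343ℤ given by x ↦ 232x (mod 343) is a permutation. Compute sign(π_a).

Start at x=22: 22 → 302 → 92 → 78 → 260 → 295 → 183 → … (one orbit).
Cycle lengths of π_232 on ℤ/343ℤ: [49, 49, 49, 49, 49, 49, 7, 7, 7, 7, 7, 7, 1, 1, 1, 1, 1, 1, 1]; 19 cycles in total.
sign(π) = (−1)^{n − #cycles} = (−1)^{343−19} = (−1)^324 = +1.
Check: (232/343) = +1 by Zolotarev.

+1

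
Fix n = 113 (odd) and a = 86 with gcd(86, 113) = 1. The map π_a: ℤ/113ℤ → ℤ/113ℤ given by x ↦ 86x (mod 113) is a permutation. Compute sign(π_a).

-1

Orbit of 48 under x↦86x: [48, 60, 75, 9, 96, 7, 37]… (length divides ord_113(86)).
Cycle lengths of π_86 on ℤ/113ℤ: [112, 1]; 2 cycles in total.
Σ(ℓ_i−1) = 113−2 = 111; sign = (−1)^111 = -1.
The Jacobi symbol (86|113) = -1 (Zolotarev) agrees.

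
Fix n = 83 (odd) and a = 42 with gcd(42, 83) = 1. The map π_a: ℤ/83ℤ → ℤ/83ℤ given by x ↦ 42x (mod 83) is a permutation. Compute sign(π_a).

-1

Trace 58: π^k(58) = [58, 29, 56, 28, 14, 7, 45] for k=0..6.
2 cycles of lengths [82, 1].
With 2 cycles on 83 points, sign = (−1)^{83−2} = -1.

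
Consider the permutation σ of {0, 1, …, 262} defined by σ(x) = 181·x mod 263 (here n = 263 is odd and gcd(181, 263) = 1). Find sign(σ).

+1

Orbit of 248 under x↦181x: [248, 178, 132, 222, 206, 203, 186]… (length divides ord_263(181)).
Cycle lengths of π_181 on ℤ/263ℤ: [131, 131, 1]; 3 cycles in total.
263 − 3 = 260 transpositions; sign(π) = (−1)^260 = +1.
Via Zolotarev, sign(π_{181}) = (181|263) = +1.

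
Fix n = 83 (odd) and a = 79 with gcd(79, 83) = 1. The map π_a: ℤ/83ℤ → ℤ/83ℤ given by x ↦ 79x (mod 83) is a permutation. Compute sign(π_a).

-1

Start at x=82: 82 → 4 → 67 → 64 → 76 → 28 → 54 → … (one orbit).
Cycle lengths of π_79 on ℤ/83ℤ: [82, 1]; 2 cycles in total.
Σ(ℓ_i−1) = 83−2 = 81; sign = (−1)^81 = -1.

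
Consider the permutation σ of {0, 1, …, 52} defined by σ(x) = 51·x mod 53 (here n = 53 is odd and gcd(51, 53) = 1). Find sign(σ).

Trace 14: π^k(14) = [14, 25, 3, 47, 12, 29, 48] for k=0..6.
2 cycles of lengths [52, 1].
With 2 cycles on 53 points, sign = (−1)^{53−2} = -1.

-1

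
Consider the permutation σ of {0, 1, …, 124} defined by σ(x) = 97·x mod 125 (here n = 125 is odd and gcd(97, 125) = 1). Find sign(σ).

Trace 48: π^k(48) = [48, 31, 7, 54, 113, 86, 92] for k=0..6.
Cycle type of π: 100 + 20 + 4 + 1; total 4 cycles.
4 cycles on 125: each ℓ→(−1)^(ℓ−1), product (−1)^121 = -1.
Check: (97/125) = -1 by Zolotarev.

-1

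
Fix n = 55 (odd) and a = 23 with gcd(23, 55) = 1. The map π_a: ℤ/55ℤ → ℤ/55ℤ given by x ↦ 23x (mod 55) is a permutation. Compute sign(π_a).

Orbit of 23 under x↦23x: [23, 34, 12, 1]… (length divides ord_55(23)).
Cycle lengths of π_23 on ℤ/55ℤ: [4, 4, 4, 4, 4, 4, 4, 4, 4, 4, 4, 1, 1, 1, 1, 1, 1, 1, 1, 1, 1, 1]; 22 cycles in total.
55 − 22 = 33 transpositions; sign(π) = (−1)^33 = -1.

-1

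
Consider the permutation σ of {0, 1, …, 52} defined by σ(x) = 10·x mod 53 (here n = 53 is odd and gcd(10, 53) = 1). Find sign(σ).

Trace 15: π^k(15) = [15, 44, 16, 1, 10, 47, 46] for k=0..6.
Decompose π into cycles: lengths [13, 13, 13, 13, 1] (5 cycles, including the fixed point 0).
sign(π) = (−1)^{n − #cycles} = (−1)^{53−5} = (−1)^48 = +1.

+1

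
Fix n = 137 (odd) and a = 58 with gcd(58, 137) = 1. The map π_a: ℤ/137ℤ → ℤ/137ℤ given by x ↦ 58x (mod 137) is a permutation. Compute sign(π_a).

-1

Orbit of 43 under x↦58x: [43, 28, 117, 73, 124, 68, 108]… (length divides ord_137(58)).
π_58 has 2 disjoint cycles with lengths [136, 1] on {0,…,136}.
137 − 2 = 135 transpositions; sign(π) = (−1)^135 = -1.
Check: (58/137) = -1 by Zolotarev.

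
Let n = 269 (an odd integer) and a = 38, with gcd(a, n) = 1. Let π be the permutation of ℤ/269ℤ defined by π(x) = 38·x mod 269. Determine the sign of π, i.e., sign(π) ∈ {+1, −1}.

Start at x=36: 36 → 23 → 67 → 125 → 177 → 1 → 38 → … (one orbit).
5 cycles of lengths [67, 67, 67, 67, 1].
sign(π) = (−1)^{n − #cycles} = (−1)^{269−5} = (−1)^264 = +1.

+1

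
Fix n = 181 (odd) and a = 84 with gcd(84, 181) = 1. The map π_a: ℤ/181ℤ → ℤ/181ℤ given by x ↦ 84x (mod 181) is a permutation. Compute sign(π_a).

Start at x=80: 80 → 23 → 122 → 112 → 177 → 26 → 12 → … (one orbit).
The orbit structure of x ↦ 84x mod 181: 2 orbits of sizes [180, 1].
Σ(ℓ_i−1) = 181−2 = 179; sign = (−1)^179 = -1.
Zolotarev: (84|181) = -1, matching the cycle-count sign.

-1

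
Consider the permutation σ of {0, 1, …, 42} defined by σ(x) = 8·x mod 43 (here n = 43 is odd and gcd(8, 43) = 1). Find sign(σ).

Orbit of 42 under x↦8x: [42, 35, 22, 4, 32, 41, 27]… (length divides ord_43(8)).
π_8 has 4 disjoint cycles with lengths [14, 14, 14, 1] on {0,…,42}.
sign(π) = (−1)^{n − #cycles} = (−1)^{43−4} = (−1)^39 = -1.

-1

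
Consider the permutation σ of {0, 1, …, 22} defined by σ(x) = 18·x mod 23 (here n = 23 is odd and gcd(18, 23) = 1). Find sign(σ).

Trace 18: π^k(18) = [18, 2, 13, 4, 3, 8, 6] for k=0..6.
Cycle type of π: 11×2 + 1; total 3 cycles.
n − c = 23 − 3 = 20; sign = (−1)^20 = +1.

+1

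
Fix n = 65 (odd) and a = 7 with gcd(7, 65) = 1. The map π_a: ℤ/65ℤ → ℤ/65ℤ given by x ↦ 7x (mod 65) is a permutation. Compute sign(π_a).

+1

Trace 7: π^k(7) = [7, 49, 18, 61, 37, 64, 58] for k=0..6.
π_7 has 7 disjoint cycles with lengths [12, 12, 12, 12, 12, 4, 1] on {0,…,64}.
65 − 7 = 58 transpositions; sign(π) = (−1)^58 = +1.
(7|65)_J = +1 (Zolotarev's lemma cross-check).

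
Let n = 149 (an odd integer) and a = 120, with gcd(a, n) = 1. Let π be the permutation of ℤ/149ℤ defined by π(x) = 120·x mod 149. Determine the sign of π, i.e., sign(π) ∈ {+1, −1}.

+1

Orbit of 19 under x↦120x: [19, 45, 36, 148, 29, 53, 102]… (length divides ord_149(120)).
3 cycles of lengths [74, 74, 1].
sign(π) = (−1)^{n − #cycles} = (−1)^{149−3} = (−1)^146 = +1.
The Jacobi symbol (120|149) = +1 (Zolotarev) agrees.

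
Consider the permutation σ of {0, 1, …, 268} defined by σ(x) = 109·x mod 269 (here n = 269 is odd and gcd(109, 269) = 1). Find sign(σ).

Orbit of 186 under x↦109x: [186, 99, 31, 151, 50, 70, 98]… (length divides ord_269(109)).
Cycle type of π: 268 + 1; total 2 cycles.
n − c = 269 − 2 = 267; sign = (−1)^267 = -1.

-1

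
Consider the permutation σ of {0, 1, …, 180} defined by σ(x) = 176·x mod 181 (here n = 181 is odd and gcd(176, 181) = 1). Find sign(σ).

+1

Trace 64: π^k(64) = [64, 42, 152, 145, 180, 5, 156] for k=0..6.
Cycle lengths of π_176 on ℤ/181ℤ: [30, 30, 30, 30, 30, 30, 1]; 7 cycles in total.
With 7 cycles on 181 points, sign = (−1)^{181−7} = +1.
Check: (176/181) = +1 by Zolotarev.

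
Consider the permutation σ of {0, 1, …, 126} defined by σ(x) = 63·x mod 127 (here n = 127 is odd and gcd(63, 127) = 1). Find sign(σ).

Start at x=32: 32 → 111 → 8 → 123 → 2 → 126 → 64 → … (one orbit).
π_63 has 10 disjoint cycles with lengths [14, 14, 14, 14, 14, 14, 14, 14, 14, 1] on {0,…,126}.
Σ(ℓ_i−1) = 127−10 = 117; sign = (−1)^117 = -1.
Via Zolotarev, sign(π_{63}) = (63|127) = -1.

-1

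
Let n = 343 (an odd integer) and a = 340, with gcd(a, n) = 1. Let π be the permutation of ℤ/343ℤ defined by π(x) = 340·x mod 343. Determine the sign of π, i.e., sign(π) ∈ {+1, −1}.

Trace 302: π^k(302) = [302, 123, 317, 78, 109, 16, 295] for k=0..6.
The orbit structure of x ↦ 340x mod 343: 7 orbits of sizes [147, 147, 21, 21, 3, 3, 1].
With 7 cycles on 343 points, sign = (−1)^{343−7} = +1.
The Jacobi symbol (340|343) = +1 (Zolotarev) agrees.

+1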